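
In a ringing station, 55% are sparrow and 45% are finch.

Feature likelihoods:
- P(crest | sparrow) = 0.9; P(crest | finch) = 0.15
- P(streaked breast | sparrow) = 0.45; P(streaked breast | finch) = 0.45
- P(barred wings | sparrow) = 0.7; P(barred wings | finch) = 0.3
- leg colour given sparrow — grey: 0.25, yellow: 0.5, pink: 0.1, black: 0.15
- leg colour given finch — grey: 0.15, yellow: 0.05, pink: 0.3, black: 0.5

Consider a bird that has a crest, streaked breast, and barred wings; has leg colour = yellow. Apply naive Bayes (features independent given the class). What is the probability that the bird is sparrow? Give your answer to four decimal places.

sparrow: 0.55 × 0.9 × 0.45 × 0.7 × 0.5 = 0.0779625
finch: 0.45 × 0.15 × 0.45 × 0.3 × 0.05 = 0.000455625
P(sparrow | x) = 0.0779625 / 0.078418125 ≈ 0.9942

0.9942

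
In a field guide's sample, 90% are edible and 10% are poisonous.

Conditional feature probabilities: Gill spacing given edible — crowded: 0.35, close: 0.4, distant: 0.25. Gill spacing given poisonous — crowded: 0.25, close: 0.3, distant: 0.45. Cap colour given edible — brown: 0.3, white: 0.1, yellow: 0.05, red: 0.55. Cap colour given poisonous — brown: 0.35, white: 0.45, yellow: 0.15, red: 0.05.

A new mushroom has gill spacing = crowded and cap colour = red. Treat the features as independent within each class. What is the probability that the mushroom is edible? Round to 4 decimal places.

edible: 0.9 × 0.35 × 0.55 = 0.17325
poisonous: 0.1 × 0.25 × 0.05 = 0.00125
P(edible | x) = 0.17325 / 0.1745 ≈ 0.9928

0.9928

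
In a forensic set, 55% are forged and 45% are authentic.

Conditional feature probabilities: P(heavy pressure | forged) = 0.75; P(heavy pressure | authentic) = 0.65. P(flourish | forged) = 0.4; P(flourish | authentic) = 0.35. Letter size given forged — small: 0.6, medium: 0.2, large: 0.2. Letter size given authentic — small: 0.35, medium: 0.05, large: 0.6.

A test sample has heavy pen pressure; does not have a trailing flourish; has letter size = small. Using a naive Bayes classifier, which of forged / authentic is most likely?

forged

forged: 0.55 × 0.75 × (1−0.4) × 0.6 = 0.1485
authentic: 0.45 × 0.65 × (1−0.35) × 0.35 = 0.06654375
Highest score → forged.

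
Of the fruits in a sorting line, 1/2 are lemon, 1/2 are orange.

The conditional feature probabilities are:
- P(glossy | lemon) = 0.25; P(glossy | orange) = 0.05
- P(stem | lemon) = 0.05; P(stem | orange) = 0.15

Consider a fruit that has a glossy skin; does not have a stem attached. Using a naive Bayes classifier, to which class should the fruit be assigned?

lemon: 0.5 × 0.25 × (1−0.05) = 0.11875
orange: 0.5 × 0.05 × (1−0.15) = 0.02125
Highest score → lemon.

lemon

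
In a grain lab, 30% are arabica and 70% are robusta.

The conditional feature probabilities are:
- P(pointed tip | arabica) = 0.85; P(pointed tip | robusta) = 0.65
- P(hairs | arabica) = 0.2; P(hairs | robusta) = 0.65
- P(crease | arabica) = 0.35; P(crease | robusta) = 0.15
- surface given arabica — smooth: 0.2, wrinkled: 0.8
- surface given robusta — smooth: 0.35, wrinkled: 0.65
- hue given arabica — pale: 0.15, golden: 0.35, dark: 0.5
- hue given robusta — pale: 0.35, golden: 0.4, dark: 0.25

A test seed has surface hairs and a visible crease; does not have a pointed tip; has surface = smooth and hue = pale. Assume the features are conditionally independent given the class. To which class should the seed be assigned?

arabica: 0.3 × (1−0.85) × 0.2 × 0.35 × 0.2 × 0.15 = 0.0000945
robusta: 0.7 × (1−0.65) × 0.65 × 0.15 × 0.35 × 0.35 = 0.00292621875
Highest score → robusta.

robusta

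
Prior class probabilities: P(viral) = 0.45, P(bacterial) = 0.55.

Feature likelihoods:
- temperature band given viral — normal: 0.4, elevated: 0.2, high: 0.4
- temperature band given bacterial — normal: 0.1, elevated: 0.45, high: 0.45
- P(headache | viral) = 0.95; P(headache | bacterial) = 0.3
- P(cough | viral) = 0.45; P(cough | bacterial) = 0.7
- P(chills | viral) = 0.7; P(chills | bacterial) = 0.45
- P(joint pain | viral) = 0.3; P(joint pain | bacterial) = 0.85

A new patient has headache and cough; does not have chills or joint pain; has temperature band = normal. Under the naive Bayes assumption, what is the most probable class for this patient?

viral: 0.45 × 0.4 × 0.95 × 0.45 × (1−0.7) × (1−0.3) = 0.0161595
bacterial: 0.55 × 0.1 × 0.3 × 0.7 × (1−0.45) × (1−0.85) = 0.000952875
Highest score → viral.

viral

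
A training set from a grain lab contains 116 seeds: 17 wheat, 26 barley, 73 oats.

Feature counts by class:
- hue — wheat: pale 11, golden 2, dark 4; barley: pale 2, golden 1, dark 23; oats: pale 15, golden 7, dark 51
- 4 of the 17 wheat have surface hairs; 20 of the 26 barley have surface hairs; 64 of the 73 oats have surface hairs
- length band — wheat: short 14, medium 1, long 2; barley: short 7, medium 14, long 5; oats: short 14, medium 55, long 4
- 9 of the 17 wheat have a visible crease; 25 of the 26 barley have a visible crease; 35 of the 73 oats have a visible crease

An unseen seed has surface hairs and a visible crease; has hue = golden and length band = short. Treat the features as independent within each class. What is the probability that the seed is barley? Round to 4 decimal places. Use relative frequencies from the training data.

wheat: (17/116) × (2/17) × (4/17) × (14/17) × (9/17) ≈ 0.00176871
barley: (26/116) × (1/26) × (20/26) × (7/26) × (25/26) ≈ 0.00171668
oats: (73/116) × (7/73) × (64/73) × (14/73) × (35/73) ≈ 0.0048646
P(barley | x) = 0.00171668 / 0.00834999 ≈ 0.2056

0.2056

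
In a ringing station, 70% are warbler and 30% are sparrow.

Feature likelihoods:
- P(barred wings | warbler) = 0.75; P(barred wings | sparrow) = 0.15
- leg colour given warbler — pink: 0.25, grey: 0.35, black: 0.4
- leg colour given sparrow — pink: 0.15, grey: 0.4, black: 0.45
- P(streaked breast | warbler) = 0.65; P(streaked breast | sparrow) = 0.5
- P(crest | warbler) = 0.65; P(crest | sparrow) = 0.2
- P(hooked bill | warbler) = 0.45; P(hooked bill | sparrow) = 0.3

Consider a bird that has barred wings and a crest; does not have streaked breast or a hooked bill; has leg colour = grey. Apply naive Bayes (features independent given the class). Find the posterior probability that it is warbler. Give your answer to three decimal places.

0.948

warbler: 0.7 × 0.75 × 0.35 × (1−0.65) × 0.65 × (1−0.45) = 0.02299171875
sparrow: 0.3 × 0.15 × 0.4 × (1−0.5) × 0.2 × (1−0.3) = 0.00126
P(warbler | x) = 0.02299171875 / 0.02425171875 ≈ 0.948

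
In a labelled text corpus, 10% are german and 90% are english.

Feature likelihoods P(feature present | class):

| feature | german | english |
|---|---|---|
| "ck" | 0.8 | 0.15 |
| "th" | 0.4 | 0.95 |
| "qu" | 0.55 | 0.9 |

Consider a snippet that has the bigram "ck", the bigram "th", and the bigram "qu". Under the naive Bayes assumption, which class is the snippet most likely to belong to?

english

german: 0.1 × 0.8 × 0.4 × 0.55 = 0.0176
english: 0.9 × 0.15 × 0.95 × 0.9 = 0.115425
Highest score → english.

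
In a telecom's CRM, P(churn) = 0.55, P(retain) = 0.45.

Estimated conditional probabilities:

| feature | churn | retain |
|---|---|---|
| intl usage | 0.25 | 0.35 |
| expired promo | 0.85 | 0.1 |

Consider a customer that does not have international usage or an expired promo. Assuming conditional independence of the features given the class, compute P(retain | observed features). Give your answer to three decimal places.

0.810

churn: 0.55 × (1−0.25) × (1−0.85) = 0.061875
retain: 0.45 × (1−0.35) × (1−0.1) = 0.26325
P(retain | x) = 0.26325 / 0.325125 ≈ 0.810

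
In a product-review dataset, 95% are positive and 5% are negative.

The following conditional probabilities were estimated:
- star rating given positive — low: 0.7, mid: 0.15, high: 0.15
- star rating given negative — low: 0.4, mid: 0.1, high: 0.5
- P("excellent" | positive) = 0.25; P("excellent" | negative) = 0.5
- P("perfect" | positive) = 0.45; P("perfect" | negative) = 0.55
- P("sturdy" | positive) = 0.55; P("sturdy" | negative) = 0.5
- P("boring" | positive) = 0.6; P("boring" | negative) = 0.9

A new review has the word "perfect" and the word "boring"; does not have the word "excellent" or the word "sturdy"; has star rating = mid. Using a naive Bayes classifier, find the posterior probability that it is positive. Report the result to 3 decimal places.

positive: 0.95 × 0.15 × (1−0.25) × 0.45 × (1−0.55) × 0.6 = 0.0129853125
negative: 0.05 × 0.1 × (1−0.5) × 0.55 × (1−0.5) × 0.9 = 0.00061875
P(positive | x) = 0.0129853125 / 0.0136040625 ≈ 0.955

0.955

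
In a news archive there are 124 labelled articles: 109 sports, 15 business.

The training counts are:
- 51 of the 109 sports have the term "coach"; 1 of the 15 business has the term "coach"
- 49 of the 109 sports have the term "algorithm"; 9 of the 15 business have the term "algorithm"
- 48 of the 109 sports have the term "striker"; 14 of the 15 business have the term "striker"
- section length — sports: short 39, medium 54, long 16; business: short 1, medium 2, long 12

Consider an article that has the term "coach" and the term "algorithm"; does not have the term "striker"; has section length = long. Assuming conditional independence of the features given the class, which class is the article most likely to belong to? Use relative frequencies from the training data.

sports

sports: (109/124) × (51/109) × (49/109) × (61/109) × (16/109) ≈ 0.0151885
business: (15/124) × (1/15) × (9/15) × (1/15) × (12/15) ≈ 0.000258065
Highest score → sports.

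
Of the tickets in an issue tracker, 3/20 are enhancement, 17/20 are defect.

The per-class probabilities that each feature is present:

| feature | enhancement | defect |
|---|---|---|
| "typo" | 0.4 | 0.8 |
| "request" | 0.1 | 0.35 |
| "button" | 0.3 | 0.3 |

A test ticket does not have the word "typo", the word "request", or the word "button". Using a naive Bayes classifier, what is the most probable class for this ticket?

enhancement: 0.15 × (1−0.4) × (1−0.1) × (1−0.3) = 0.0567
defect: 0.85 × (1−0.8) × (1−0.35) × (1−0.3) = 0.07735
Highest score → defect.

defect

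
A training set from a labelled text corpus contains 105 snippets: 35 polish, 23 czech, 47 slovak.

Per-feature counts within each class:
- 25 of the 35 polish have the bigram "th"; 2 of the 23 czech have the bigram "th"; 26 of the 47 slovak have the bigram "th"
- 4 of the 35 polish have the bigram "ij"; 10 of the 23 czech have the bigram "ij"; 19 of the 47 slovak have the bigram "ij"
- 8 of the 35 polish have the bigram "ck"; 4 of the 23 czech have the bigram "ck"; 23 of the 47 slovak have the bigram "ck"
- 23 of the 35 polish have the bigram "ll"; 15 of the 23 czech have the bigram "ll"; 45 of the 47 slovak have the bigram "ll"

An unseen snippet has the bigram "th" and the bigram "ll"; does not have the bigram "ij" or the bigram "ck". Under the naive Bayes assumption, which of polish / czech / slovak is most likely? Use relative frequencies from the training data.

polish: (35/105) × (25/35) × (31/35) × (27/35) × (23/35) ≈ 0.106905
czech: (23/105) × (2/23) × (13/23) × (19/23) × (15/23) ≈ 0.00580023
slovak: (47/105) × (26/47) × (28/47) × (24/47) × (45/47) ≈ 0.0721227
Highest score → polish.

polish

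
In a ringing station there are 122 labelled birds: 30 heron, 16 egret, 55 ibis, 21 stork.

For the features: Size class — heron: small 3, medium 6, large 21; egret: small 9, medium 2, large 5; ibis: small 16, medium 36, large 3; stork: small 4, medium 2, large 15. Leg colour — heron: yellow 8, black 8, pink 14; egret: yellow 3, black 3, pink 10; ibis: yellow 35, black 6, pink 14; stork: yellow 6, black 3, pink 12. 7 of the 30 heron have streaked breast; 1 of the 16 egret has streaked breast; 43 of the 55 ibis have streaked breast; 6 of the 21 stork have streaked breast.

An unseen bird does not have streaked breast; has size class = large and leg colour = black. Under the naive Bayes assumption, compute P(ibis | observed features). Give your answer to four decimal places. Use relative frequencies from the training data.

heron: (30/122) × (21/30) × (8/30) × (23/30) ≈ 0.0351913
egret: (16/122) × (5/16) × (3/16) × (15/16) ≈ 0.00720415
ibis: (55/122) × (3/55) × (6/55) × (12/55) ≈ 0.000585287
stork: (21/122) × (15/21) × (3/21) × (15/21) ≈ 0.012546
P(ibis | x) = 0.000585287 / 0.055526737 ≈ 0.0105

0.0105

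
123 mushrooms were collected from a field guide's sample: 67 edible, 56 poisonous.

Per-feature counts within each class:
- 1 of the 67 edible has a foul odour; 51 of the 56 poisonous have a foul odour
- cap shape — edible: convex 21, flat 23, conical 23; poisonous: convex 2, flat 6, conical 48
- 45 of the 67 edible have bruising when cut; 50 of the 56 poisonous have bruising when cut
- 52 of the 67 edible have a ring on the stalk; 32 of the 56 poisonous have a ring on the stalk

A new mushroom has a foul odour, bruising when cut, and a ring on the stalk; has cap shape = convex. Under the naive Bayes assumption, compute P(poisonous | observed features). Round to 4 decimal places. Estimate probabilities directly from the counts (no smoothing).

edible: (67/123) × (1/67) × (21/67) × (45/67) × (52/67) ≈ 0.00132833
poisonous: (56/123) × (51/56) × (2/56) × (50/56) × (32/56) ≈ 0.00755529
P(poisonous | x) = 0.00755529 / 0.00888362 ≈ 0.8505

0.8505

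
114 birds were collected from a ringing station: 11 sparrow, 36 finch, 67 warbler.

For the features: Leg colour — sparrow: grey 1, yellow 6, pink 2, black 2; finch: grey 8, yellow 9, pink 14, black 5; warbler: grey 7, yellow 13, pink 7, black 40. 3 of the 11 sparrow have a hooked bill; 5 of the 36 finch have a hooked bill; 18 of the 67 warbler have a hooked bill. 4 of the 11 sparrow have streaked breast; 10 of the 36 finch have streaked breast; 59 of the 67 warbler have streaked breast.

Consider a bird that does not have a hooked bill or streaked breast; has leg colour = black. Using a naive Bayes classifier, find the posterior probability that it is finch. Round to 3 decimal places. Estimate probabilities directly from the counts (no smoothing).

sparrow: (11/114) × (2/11) × (8/11) × (7/11) ≈ 0.00811947
finch: (36/114) × (5/36) × (31/36) × (26/36) ≈ 0.0272769
warbler: (67/114) × (40/67) × (49/67) × (8/67) ≈ 0.0306402
P(finch | x) = 0.0272769 / 0.06603657 ≈ 0.413

0.413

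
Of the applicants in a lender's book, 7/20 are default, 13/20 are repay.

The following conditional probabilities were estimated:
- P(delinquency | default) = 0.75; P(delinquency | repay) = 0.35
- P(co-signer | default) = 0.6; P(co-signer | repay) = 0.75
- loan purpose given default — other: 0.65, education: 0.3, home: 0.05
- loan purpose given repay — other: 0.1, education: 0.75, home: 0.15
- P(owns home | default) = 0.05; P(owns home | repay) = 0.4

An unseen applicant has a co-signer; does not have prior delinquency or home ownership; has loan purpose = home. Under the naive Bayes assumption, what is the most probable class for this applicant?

default: 0.35 × (1−0.75) × 0.6 × 0.05 × (1−0.05) = 0.00249375
repay: 0.65 × (1−0.35) × 0.75 × 0.15 × (1−0.4) = 0.02851875
Highest score → repay.

repay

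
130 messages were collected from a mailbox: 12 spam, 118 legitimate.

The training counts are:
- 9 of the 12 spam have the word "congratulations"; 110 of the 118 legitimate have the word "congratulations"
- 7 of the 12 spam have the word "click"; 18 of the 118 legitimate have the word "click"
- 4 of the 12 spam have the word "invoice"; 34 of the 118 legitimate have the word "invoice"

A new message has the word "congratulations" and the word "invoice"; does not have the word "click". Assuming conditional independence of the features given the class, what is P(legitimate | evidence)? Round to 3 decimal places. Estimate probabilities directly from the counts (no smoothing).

spam: (12/130) × (9/12) × (5/12) × (4/12) ≈ 0.00961538
legitimate: (118/130) × (110/118) × (100/118) × (34/118) ≈ 0.206616
P(legitimate | x) = 0.206616 / 0.21623138 ≈ 0.956

0.956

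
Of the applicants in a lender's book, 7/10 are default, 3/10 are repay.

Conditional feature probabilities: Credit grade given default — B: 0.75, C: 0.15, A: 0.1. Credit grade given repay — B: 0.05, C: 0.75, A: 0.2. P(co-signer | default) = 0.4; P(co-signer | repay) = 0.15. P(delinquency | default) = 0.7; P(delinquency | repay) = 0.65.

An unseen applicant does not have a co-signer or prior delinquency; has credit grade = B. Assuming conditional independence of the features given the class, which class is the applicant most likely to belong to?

default

default: 0.7 × 0.75 × (1−0.4) × (1−0.7) = 0.0945
repay: 0.3 × 0.05 × (1−0.15) × (1−0.65) = 0.0044625
Highest score → default.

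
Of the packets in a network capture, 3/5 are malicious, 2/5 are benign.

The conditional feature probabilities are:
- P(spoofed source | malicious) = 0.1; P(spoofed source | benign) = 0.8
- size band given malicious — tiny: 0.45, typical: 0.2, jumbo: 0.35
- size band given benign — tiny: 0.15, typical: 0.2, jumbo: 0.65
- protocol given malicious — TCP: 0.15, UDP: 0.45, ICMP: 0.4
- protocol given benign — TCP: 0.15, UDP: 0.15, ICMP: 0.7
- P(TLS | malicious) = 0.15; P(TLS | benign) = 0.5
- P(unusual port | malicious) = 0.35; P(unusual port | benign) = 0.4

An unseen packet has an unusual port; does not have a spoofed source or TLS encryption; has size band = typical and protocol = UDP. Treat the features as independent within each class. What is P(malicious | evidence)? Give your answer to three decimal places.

0.968

malicious: 0.6 × (1−0.1) × 0.2 × 0.45 × (1−0.15) × 0.35 = 0.0144585
benign: 0.4 × (1−0.8) × 0.2 × 0.15 × (1−0.5) × 0.4 = 0.00048
P(malicious | x) = 0.0144585 / 0.0149385 ≈ 0.968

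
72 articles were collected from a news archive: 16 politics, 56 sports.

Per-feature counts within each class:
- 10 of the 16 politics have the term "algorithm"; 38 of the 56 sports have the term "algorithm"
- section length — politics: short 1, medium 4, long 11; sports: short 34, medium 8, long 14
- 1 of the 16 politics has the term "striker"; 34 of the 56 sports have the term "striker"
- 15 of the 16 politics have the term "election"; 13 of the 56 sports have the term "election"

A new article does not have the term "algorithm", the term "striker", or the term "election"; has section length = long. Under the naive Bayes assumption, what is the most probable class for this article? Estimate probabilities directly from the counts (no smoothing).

sports

politics: (16/72) × (6/16) × (11/16) × (15/16) × (1/16) = 0.00335693359375
sports: (56/72) × (18/56) × (14/56) × (22/56) × (43/56) ≈ 0.0188536
Highest score → sports.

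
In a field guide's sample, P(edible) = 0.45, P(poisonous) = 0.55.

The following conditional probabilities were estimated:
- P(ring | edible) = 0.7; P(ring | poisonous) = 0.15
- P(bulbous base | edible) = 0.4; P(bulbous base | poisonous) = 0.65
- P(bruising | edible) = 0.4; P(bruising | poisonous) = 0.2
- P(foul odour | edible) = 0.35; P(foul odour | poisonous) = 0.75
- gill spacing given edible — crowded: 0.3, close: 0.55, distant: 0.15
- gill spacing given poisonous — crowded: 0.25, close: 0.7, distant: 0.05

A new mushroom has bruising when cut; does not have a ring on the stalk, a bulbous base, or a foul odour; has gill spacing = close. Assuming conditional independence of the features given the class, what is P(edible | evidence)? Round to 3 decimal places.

edible: 0.45 × (1−0.7) × (1−0.4) × 0.4 × (1−0.35) × 0.55 = 0.011583
poisonous: 0.55 × (1−0.15) × (1−0.65) × 0.2 × (1−0.75) × 0.7 = 0.005726875
P(edible | x) = 0.011583 / 0.017309875 ≈ 0.669

0.669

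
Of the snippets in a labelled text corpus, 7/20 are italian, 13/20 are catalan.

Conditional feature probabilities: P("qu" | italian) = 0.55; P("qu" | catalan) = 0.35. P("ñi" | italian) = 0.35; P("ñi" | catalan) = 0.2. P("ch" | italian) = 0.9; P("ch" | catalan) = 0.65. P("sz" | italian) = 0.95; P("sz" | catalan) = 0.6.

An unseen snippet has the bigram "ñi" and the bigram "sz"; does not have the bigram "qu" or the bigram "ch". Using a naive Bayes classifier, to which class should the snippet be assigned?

italian: 0.35 × (1−0.55) × 0.35 × (1−0.9) × 0.95 = 0.005236875
catalan: 0.65 × (1−0.35) × 0.2 × (1−0.65) × 0.6 = 0.017745
Highest score → catalan.

catalan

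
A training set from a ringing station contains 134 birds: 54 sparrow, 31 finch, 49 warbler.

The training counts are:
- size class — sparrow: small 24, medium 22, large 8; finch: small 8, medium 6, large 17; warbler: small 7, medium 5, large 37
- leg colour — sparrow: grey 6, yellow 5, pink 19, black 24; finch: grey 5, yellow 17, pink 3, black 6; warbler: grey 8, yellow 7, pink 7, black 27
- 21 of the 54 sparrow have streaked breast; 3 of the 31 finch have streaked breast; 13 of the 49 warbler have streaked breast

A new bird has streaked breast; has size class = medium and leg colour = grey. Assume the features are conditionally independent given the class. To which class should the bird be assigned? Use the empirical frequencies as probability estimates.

sparrow

sparrow: (54/134) × (22/54) × (6/54) × (21/54) ≈ 0.00709416
finch: (31/134) × (6/31) × (5/31) × (3/31) ≈ 0.000698899
warbler: (49/134) × (5/49) × (8/49) × (13/49) ≈ 0.00161624
Highest score → sparrow.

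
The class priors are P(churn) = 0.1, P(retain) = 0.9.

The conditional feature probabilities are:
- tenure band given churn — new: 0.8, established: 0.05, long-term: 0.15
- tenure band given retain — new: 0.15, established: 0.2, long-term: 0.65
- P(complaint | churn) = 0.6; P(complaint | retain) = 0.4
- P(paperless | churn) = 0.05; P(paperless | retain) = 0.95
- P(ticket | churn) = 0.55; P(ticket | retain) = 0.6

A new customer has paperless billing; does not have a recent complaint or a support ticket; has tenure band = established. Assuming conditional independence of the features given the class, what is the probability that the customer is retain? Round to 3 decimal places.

churn: 0.1 × 0.05 × (1−0.6) × 0.05 × (1−0.55) = 0.000045
retain: 0.9 × 0.2 × (1−0.4) × 0.95 × (1−0.6) = 0.04104
P(retain | x) = 0.04104 / 0.041085 ≈ 0.999

0.999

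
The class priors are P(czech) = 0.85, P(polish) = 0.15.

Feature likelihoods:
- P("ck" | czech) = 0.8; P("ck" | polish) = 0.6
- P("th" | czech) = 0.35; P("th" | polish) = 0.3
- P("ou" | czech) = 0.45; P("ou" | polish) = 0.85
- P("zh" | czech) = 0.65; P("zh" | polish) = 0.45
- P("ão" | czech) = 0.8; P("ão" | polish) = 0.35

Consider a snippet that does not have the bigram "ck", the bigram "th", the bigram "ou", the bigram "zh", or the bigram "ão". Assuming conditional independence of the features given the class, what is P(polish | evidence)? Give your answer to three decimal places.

czech: 0.85 × (1−0.8) × (1−0.35) × (1−0.45) × (1−0.65) × (1−0.8) = 0.00425425
polish: 0.15 × (1−0.6) × (1−0.3) × (1−0.85) × (1−0.45) × (1−0.35) = 0.00225225
P(polish | x) = 0.00225225 / 0.0065065 ≈ 0.346

0.346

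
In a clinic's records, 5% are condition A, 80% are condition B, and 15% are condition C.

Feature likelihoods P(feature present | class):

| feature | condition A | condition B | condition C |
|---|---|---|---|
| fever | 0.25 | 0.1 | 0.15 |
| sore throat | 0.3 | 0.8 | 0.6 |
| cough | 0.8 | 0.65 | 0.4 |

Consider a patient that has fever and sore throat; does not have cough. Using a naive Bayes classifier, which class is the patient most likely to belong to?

condition A: 0.05 × 0.25 × 0.3 × (1−0.8) = 0.00075
condition B: 0.8 × 0.1 × 0.8 × (1−0.65) = 0.0224
condition C: 0.15 × 0.15 × 0.6 × (1−0.4) = 0.0081
Highest score → condition B.

condition B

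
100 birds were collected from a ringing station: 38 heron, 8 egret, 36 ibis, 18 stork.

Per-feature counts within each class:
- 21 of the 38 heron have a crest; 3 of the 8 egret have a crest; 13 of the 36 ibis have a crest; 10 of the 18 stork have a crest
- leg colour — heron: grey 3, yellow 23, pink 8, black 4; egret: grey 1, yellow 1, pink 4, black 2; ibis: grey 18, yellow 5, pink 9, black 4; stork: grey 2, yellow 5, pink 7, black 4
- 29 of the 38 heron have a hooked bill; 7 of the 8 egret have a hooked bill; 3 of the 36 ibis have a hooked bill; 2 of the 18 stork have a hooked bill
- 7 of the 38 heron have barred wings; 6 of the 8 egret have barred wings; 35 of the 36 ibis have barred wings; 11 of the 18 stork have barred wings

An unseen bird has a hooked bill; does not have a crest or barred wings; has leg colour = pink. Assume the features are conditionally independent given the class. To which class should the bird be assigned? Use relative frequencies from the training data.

heron

heron: (38/100) × (17/38) × (8/38) × (29/38) × (31/38) ≈ 0.0222817
egret: (8/100) × (5/8) × (4/8) × (7/8) × (2/8) = 0.00546875
ibis: (36/100) × (23/36) × (9/36) × (3/36) × (1/36) ≈ 0.000133102
stork: (18/100) × (8/18) × (7/18) × (2/18) × (7/18) ≈ 0.00134431
Highest score → heron.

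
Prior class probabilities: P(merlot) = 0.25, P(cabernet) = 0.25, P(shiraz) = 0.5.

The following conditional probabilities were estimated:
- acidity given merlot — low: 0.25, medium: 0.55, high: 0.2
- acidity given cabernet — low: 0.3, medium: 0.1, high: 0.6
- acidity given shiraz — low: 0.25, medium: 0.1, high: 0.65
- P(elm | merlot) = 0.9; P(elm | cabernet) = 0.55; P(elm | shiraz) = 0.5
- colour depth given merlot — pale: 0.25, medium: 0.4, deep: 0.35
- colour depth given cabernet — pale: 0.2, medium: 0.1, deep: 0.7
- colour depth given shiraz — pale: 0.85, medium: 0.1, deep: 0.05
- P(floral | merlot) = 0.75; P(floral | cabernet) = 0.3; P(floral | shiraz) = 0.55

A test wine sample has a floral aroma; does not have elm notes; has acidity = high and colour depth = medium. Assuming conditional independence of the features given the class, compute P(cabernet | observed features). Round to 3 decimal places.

merlot: 0.25 × 0.2 × (1−0.9) × 0.4 × 0.75 = 0.0015
cabernet: 0.25 × 0.6 × (1−0.55) × 0.1 × 0.3 = 0.002025
shiraz: 0.5 × 0.65 × (1−0.5) × 0.1 × 0.55 = 0.0089375
P(cabernet | x) = 0.002025 / 0.0124625 ≈ 0.162

0.162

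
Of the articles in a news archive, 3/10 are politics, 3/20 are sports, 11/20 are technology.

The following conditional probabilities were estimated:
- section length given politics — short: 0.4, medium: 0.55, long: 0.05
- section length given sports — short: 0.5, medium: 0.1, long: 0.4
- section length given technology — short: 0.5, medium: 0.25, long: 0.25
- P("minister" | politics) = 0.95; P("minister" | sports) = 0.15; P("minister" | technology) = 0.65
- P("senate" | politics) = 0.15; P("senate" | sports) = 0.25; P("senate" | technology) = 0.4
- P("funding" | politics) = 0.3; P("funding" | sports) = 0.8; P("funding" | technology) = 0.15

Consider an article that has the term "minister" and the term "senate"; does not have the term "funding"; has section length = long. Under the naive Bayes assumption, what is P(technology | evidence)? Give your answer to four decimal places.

0.9398

politics: 0.3 × 0.05 × 0.95 × 0.15 × (1−0.3) = 0.00149625
sports: 0.15 × 0.4 × 0.15 × 0.25 × (1−0.8) = 0.00045
technology: 0.55 × 0.25 × 0.65 × 0.4 × (1−0.15) = 0.0303875
P(technology | x) = 0.0303875 / 0.03233375 ≈ 0.9398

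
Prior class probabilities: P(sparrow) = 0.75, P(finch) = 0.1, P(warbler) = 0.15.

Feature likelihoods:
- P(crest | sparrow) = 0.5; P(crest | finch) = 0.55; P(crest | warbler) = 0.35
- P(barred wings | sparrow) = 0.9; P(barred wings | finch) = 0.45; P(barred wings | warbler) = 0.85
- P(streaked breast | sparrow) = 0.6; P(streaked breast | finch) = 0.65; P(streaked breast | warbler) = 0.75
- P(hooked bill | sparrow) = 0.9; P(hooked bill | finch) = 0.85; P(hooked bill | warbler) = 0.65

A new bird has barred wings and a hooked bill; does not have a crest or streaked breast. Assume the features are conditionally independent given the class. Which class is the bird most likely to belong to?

sparrow: 0.75 × (1−0.5) × 0.9 × (1−0.6) × 0.9 = 0.1215
finch: 0.1 × (1−0.55) × 0.45 × (1−0.65) × 0.85 = 0.006024375
warbler: 0.15 × (1−0.35) × 0.85 × (1−0.75) × 0.65 = 0.0134671875
Highest score → sparrow.

sparrow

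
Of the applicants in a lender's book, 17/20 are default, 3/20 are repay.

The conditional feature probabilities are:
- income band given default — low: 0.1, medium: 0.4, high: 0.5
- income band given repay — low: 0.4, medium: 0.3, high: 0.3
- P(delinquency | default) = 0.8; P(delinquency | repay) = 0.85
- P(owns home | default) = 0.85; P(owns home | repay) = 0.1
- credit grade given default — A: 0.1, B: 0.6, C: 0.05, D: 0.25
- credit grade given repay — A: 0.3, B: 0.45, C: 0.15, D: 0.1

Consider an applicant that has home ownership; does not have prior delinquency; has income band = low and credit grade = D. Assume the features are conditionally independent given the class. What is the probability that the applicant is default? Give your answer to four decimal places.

0.9757

default: 0.85 × 0.1 × (1−0.8) × 0.85 × 0.25 = 0.0036125
repay: 0.15 × 0.4 × (1−0.85) × 0.1 × 0.1 = 0.00009
P(default | x) = 0.0036125 / 0.0037025 ≈ 0.9757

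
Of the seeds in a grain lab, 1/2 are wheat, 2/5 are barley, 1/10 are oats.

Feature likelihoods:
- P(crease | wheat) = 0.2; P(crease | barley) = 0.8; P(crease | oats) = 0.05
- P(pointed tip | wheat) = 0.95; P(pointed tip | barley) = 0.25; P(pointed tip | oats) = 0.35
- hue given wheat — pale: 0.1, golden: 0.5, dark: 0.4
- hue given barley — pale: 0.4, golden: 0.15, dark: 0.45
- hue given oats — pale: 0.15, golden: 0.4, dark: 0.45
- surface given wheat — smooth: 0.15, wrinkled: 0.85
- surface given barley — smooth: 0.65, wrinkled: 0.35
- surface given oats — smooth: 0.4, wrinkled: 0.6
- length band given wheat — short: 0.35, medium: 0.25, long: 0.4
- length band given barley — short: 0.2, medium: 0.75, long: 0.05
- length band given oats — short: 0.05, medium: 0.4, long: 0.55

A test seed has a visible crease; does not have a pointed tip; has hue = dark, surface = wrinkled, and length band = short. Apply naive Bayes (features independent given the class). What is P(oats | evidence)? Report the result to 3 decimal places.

0.005

wheat: 0.5 × 0.2 × (1−0.95) × 0.4 × 0.85 × 0.35 = 0.000595
barley: 0.4 × 0.8 × (1−0.25) × 0.45 × 0.35 × 0.2 = 0.00756
oats: 0.1 × 0.05 × (1−0.35) × 0.45 × 0.6 × 0.05 = 0.000043875
P(oats | x) = 0.000043875 / 0.008198875 ≈ 0.005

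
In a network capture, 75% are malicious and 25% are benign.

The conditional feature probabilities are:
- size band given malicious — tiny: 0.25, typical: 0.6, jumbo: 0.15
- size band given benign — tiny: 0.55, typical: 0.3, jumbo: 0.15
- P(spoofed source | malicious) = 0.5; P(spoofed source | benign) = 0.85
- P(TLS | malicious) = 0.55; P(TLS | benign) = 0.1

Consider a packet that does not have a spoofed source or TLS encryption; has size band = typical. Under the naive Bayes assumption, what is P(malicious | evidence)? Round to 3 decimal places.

0.909

malicious: 0.75 × 0.6 × (1−0.5) × (1−0.55) = 0.10125
benign: 0.25 × 0.3 × (1−0.85) × (1−0.1) = 0.010125
P(malicious | x) = 0.10125 / 0.111375 ≈ 0.909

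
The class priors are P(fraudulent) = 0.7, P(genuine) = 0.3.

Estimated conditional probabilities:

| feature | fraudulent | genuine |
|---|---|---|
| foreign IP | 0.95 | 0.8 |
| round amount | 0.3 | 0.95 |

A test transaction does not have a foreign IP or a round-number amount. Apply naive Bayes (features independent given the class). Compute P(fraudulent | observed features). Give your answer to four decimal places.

fraudulent: 0.7 × (1−0.95) × (1−0.3) = 0.0245
genuine: 0.3 × (1−0.8) × (1−0.95) = 0.003
P(fraudulent | x) = 0.0245 / 0.0275 ≈ 0.8909

0.8909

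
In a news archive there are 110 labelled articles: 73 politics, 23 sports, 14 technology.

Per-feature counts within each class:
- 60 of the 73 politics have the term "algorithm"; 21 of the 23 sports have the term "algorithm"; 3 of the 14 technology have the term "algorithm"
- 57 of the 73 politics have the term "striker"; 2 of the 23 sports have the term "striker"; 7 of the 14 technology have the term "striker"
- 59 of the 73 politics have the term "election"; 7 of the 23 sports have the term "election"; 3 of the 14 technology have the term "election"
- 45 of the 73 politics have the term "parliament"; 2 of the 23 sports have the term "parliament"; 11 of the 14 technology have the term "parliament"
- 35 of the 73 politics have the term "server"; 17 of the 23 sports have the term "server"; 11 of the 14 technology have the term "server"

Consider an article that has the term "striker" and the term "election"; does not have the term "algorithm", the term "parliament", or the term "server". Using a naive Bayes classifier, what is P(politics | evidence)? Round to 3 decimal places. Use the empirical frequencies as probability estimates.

politics: (73/110) × (13/73) × (57/73) × (59/73) × (28/73) × (38/73) ≈ 0.0148911
sports: (23/110) × (2/23) × (2/23) × (7/23) × (21/23) × (6/23) ≈ 0.000114611
technology: (14/110) × (11/14) × (7/14) × (3/14) × (3/14) × (3/14) ≈ 0.000491983
P(politics | x) = 0.0148911 / 0.015497694 ≈ 0.961

0.961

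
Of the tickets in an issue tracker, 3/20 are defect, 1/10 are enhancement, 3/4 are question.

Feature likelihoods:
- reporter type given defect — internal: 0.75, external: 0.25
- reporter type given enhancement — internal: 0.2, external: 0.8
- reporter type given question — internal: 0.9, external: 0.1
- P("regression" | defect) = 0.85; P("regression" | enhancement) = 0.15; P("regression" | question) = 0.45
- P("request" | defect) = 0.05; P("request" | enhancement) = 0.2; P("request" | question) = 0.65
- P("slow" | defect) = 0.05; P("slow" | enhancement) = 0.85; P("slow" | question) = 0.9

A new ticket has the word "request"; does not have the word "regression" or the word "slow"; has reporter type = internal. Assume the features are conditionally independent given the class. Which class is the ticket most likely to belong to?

question

defect: 0.15 × 0.75 × (1−0.85) × 0.05 × (1−0.05) = 0.0008015625
enhancement: 0.1 × 0.2 × (1−0.15) × 0.2 × (1−0.85) = 0.00051
question: 0.75 × 0.9 × (1−0.45) × 0.65 × (1−0.9) = 0.02413125
Highest score → question.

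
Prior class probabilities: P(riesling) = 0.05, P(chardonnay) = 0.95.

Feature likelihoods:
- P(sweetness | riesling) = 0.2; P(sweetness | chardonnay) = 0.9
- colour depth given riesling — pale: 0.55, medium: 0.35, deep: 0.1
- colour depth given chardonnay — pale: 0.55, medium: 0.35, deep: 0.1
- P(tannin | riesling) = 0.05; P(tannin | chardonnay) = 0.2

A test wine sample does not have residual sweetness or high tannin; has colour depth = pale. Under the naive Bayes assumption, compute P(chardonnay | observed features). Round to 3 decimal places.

riesling: 0.05 × (1−0.2) × 0.55 × (1−0.05) = 0.0209
chardonnay: 0.95 × (1−0.9) × 0.55 × (1−0.2) = 0.0418
P(chardonnay | x) = 0.0418 / 0.0627 ≈ 0.667

0.667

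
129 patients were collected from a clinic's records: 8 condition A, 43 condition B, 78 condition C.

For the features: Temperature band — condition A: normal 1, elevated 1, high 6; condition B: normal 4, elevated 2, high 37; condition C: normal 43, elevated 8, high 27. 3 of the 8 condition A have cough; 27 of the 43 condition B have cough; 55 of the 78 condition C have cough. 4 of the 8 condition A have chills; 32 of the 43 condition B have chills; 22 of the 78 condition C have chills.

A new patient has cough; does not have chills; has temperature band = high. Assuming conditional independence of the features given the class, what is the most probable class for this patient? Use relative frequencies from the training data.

condition C

condition A: (8/129) × (6/8) × (3/8) × (4/8) ≈ 0.00872093
condition B: (43/129) × (37/43) × (27/43) × (11/43) ≈ 0.0460714
condition C: (78/129) × (27/78) × (55/78) × (56/78) ≈ 0.105958
Highest score → condition C.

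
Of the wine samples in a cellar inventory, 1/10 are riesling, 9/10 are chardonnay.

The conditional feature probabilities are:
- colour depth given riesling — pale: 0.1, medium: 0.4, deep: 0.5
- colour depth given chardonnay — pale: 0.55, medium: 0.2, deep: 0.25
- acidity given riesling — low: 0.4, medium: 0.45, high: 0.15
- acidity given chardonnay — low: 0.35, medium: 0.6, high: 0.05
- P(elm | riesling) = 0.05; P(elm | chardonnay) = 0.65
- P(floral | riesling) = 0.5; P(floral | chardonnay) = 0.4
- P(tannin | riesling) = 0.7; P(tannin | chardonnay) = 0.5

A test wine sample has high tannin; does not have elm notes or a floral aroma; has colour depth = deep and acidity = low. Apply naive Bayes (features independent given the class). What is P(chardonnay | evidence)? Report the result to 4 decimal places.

riesling: 0.1 × 0.5 × 0.4 × (1−0.05) × (1−0.5) × 0.7 = 0.00665
chardonnay: 0.9 × 0.25 × 0.35 × (1−0.65) × (1−0.4) × 0.5 = 0.00826875
P(chardonnay | x) = 0.00826875 / 0.01491875 ≈ 0.5543

0.5543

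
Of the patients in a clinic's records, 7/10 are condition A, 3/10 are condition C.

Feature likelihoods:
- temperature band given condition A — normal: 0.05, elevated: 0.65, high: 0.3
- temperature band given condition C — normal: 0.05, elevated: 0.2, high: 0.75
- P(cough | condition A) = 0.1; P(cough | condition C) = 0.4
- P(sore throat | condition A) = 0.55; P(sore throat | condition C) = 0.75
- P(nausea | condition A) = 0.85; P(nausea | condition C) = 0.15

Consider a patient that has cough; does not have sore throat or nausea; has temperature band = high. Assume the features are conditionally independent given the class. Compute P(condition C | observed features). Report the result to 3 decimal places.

0.931

condition A: 0.7 × 0.3 × 0.1 × (1−0.55) × (1−0.85) = 0.0014175
condition C: 0.3 × 0.75 × 0.4 × (1−0.75) × (1−0.15) = 0.019125
P(condition C | x) = 0.019125 / 0.0205425 ≈ 0.931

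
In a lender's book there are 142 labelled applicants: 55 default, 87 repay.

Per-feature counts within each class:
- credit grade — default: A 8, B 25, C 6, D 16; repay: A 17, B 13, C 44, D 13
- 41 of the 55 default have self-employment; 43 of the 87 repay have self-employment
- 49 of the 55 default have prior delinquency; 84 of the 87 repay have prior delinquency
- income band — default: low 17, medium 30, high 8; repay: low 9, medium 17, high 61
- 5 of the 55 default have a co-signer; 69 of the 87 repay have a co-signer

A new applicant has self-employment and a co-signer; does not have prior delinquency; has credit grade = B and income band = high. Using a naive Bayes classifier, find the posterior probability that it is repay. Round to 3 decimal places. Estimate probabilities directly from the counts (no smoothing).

default: (55/142) × (25/55) × (41/55) × (6/55) × (8/55) × (5/55) ≈ 0.00018932
repay: (87/142) × (13/87) × (43/87) × (3/87) × (61/87) × (69/87) ≈ 0.000867654
P(repay | x) = 0.000867654 / 0.001056974 ≈ 0.821

0.821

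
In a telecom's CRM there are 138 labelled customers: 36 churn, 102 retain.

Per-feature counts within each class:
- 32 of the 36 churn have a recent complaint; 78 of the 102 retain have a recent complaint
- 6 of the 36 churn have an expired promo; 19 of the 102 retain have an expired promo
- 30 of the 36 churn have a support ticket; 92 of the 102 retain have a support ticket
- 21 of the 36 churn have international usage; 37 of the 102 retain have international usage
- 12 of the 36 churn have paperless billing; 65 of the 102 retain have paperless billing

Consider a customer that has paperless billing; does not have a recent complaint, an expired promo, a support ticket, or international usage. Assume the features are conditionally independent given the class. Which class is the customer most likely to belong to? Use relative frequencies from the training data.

churn: (36/138) × (4/36) × (30/36) × (6/36) × (15/36) × (12/36) ≈ 0.000559134
retain: (102/138) × (24/102) × (83/102) × (10/102) × (65/102) × (65/102) ≈ 0.00563425
Highest score → retain.

retain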